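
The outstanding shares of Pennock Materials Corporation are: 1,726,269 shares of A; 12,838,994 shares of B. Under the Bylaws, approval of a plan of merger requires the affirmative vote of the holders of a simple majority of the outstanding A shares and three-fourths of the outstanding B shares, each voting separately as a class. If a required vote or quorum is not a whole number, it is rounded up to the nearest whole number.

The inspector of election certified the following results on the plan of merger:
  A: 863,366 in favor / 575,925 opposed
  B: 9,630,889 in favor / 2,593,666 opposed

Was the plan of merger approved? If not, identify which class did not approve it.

A: a majority of 1726269 is 863135; 863,135 required, 863,366 in favor — approved.
B: 3/4 of 12838994 = 9629245.50, rounded up to 9629246; 9,629,246 required, 9,630,889 in favor — approved.

Approved — every class gave the required vote.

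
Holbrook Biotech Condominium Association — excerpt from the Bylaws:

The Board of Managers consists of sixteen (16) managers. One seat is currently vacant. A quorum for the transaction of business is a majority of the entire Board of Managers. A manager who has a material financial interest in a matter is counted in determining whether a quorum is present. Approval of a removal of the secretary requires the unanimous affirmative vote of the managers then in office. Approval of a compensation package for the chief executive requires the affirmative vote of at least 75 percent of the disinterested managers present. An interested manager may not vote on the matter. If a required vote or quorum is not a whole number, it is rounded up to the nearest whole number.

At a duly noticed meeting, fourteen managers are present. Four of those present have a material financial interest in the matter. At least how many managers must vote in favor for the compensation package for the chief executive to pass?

The compensation package for the chief executive requires three-fourths of the disinterested managers present (14 − 4 = 10).
3/4 of 10 = 7.50, rounded up to 8.

8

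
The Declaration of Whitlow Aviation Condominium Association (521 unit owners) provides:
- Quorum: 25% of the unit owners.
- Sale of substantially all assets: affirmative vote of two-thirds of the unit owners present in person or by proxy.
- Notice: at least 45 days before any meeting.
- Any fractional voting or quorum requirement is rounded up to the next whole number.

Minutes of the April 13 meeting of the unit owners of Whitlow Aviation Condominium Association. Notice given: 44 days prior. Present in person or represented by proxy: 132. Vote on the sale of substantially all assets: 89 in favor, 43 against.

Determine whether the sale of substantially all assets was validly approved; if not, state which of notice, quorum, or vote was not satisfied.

Notice: 44 days given; 45 required. Not satisfied.
Quorum: 25% of 521 = 130.25, rounded up to 131; 132 present. Satisfied.
Vote: requires two-thirds of those present (132); 2/3 of 132 = 88, so 88 needed; 89 in favor. Satisfied.

Invalid — notice requirement not satisfied.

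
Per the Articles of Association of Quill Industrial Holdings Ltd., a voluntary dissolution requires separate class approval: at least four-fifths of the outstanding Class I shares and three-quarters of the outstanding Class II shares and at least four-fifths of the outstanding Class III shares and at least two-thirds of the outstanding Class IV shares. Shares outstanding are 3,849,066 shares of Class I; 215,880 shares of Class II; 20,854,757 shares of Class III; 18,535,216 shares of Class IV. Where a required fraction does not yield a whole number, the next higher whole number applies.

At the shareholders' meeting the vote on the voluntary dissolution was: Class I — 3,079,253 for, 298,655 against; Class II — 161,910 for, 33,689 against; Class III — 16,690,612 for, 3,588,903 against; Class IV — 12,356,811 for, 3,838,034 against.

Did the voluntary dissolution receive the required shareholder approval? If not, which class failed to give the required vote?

Class I: 4/5 of 3849066 = 3079252.80, rounded up to 3079253; 3,079,253 required, 3,079,253 in favor — approved.
Class II: 3/4 of 215880 = 161910; 161,910 required, 161,910 in favor — approved.
Class III: 4/5 of 20854757 = 16683805.60, rounded up to 16683806; 16,683,806 required, 16,690,612 in favor — approved.
Class IV: 2/3 of 18535216 = 12356810.67, rounded up to 12356811; 12,356,811 required, 12,356,811 in favor — approved.

Approved — every class gave the required vote.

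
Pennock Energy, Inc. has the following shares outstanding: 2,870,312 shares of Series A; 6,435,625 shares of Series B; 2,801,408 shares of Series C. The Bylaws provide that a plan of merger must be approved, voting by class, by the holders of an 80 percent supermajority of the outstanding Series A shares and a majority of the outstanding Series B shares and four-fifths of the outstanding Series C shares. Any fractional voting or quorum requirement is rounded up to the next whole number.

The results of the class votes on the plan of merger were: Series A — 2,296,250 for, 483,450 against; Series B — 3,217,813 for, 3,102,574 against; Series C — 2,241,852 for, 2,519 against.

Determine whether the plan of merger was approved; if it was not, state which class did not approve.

Series A: 4/5 of 2870312 = 2296249.60, rounded up to 2296250; 2,296,250 required, 2,296,250 in favor — approved.
Series B: a majority of 6435625 is 3217813; 3,217,813 required, 3,217,813 in favor — approved.
Series C: 4/5 of 2801408 = 2241126.40, rounded up to 2241127; 2,241,127 required, 2,241,852 in favor — approved.

Approved — every class gave the required vote.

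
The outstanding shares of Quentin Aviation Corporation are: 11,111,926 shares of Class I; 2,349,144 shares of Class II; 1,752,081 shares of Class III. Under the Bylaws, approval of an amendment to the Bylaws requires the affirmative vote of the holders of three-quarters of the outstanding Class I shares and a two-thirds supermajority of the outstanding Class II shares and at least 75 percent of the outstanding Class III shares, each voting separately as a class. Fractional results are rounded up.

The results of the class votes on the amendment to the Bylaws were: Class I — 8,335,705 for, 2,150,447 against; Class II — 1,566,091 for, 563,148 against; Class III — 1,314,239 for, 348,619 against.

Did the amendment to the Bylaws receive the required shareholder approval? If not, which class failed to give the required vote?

Not approved — the Class II shares did not give the required vote.

Class I: 3/4 of 11111926 = 8333944.50, rounded up to 8333945; 8,333,945 required, 8,335,705 in favor — approved.
Class II: 2/3 of 2349144 = 1566096; 1,566,096 required, 1,566,091 in favor — not approved.
Class III: 3/4 of 1752081 = 1314060.75, rounded up to 1314061; 1,314,061 required, 1,314,239 in favor — approved.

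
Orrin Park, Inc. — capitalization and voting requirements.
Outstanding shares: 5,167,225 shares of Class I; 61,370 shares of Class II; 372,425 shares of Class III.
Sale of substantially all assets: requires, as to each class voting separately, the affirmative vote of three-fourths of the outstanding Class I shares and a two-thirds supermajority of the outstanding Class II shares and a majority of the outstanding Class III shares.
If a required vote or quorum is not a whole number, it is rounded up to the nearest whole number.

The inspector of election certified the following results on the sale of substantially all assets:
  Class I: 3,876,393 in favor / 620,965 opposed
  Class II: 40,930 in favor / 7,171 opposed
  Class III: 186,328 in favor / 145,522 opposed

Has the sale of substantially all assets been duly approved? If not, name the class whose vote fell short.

Class I: 3/4 of 5167225 = 3875418.75, rounded up to 3875419; 3,875,419 required, 3,876,393 in favor — approved.
Class II: 2/3 of 61370 = 40913.33, rounded up to 40914; 40,914 required, 40,930 in favor — approved.
Class III: a majority of 372425 is 186213; 186,213 required, 186,328 in favor — approved.

Approved — every class gave the required vote.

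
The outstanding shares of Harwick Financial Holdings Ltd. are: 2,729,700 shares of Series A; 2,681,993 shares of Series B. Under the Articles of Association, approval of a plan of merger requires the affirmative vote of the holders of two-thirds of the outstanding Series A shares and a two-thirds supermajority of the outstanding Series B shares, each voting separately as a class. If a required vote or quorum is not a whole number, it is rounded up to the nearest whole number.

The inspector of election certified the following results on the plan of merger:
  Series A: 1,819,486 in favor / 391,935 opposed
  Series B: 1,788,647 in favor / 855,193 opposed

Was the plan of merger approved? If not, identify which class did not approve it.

Not approved — the Series A shares did not give the required vote.

Series A: 2/3 of 2729700 = 1819800; 1,819,800 required, 1,819,486 in favor — not approved.
Series B: 2/3 of 2681993 = 1787995.33, rounded up to 1787996; 1,787,996 required, 1,788,647 in favor — approved.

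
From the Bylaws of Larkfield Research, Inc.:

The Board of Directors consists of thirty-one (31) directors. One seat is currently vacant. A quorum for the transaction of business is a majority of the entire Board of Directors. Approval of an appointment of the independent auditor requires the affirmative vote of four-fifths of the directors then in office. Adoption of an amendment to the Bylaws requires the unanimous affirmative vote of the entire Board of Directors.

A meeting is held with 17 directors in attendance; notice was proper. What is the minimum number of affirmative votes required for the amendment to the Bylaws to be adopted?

The amendment to the Bylaws requires the unanimous vote of the entire Board of Directors (31).
Unanimous means all 31.
(Only 17 can vote, so the amendment to the Bylaws cannot pass at this meeting, but the required vote is still 31.)

31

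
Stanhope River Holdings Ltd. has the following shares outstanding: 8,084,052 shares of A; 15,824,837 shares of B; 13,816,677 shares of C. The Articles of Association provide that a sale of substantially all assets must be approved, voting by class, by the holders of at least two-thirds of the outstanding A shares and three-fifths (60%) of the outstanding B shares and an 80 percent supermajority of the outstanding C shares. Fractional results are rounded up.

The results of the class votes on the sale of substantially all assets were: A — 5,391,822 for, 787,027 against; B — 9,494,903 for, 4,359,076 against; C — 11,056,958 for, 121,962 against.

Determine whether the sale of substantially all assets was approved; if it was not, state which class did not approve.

Approved — every class gave the required vote.

A: 2/3 of 8084052 = 5389368; 5,389,368 required, 5,391,822 in favor — approved.
B: 3/5 of 15824837 = 9494902.20, rounded up to 9494903; 9,494,903 required, 9,494,903 in favor — approved.
C: 4/5 of 13816677 = 11053341.60, rounded up to 11053342; 11,053,342 required, 11,056,958 in favor — approved.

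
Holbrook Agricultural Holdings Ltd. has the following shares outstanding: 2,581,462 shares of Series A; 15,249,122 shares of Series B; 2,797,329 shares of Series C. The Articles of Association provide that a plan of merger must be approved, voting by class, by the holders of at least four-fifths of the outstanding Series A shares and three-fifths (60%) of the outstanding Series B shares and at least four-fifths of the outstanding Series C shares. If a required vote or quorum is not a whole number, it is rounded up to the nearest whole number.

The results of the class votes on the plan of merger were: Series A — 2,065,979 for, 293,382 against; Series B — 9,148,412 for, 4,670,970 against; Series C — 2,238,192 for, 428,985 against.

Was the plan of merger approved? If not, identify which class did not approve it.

Not approved — the Series B shares did not give the required vote.

Series A: 4/5 of 2581462 = 2065169.60, rounded up to 2065170; 2,065,170 required, 2,065,979 in favor — approved.
Series B: 3/5 of 15249122 = 9149473.20, rounded up to 9149474; 9,149,474 required, 9,148,412 in favor — not approved.
Series C: 4/5 of 2797329 = 2237863.20, rounded up to 2237864; 2,237,864 required, 2,238,192 in favor — approved.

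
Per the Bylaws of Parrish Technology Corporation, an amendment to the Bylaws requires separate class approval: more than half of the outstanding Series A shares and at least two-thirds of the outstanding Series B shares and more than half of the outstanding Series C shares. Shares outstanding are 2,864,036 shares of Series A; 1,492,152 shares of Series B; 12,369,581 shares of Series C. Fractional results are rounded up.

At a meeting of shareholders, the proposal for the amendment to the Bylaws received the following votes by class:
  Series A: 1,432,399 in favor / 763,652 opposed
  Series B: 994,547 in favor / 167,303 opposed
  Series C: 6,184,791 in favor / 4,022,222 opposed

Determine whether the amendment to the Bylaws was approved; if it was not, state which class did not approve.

Series A: a majority of 2864036 is 1432019; 1,432,019 required, 1,432,399 in favor — approved.
Series B: 2/3 of 1492152 = 994768; 994,768 required, 994,547 in favor — not approved.
Series C: a majority of 12369581 is 6184791; 6,184,791 required, 6,184,791 in favor — approved.

Not approved — the Series B shares did not give the required vote.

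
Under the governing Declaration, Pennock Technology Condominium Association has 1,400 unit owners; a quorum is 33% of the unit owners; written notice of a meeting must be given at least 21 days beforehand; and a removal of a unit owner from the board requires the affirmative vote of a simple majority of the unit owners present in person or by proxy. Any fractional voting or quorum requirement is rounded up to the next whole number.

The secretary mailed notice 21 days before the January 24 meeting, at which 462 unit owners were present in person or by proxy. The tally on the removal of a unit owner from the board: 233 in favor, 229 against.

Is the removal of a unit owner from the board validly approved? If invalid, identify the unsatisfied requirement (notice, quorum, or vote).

Valid — all requirements satisfied.

Notice: 21 days given; 21 required. Satisfied.
Quorum: 33% of 1,400 = 462; 462 present. Satisfied.
Vote: requires a majority of those present (462); a majority of 462 is 232, so 232 needed; 233 in favor. Satisfied.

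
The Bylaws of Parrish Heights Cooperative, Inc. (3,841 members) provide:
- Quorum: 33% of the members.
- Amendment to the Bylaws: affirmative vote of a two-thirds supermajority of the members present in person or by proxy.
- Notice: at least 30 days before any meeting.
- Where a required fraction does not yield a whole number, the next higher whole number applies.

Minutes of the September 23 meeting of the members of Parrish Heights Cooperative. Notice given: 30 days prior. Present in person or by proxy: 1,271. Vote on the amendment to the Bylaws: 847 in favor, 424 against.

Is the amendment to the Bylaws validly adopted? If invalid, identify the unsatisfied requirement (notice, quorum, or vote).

Invalid — vote requirement not satisfied.

Notice: 30 days given; 30 required. Satisfied.
Quorum: 33% of 3,841 = 1,267.53, rounded up to 1,268; 1,271 present. Satisfied.
Vote: requires two-thirds of those present (1,271); 2/3 of 1271 = 847.33, rounded up to 848, so 848 needed; 847 in favor. Not satisfied.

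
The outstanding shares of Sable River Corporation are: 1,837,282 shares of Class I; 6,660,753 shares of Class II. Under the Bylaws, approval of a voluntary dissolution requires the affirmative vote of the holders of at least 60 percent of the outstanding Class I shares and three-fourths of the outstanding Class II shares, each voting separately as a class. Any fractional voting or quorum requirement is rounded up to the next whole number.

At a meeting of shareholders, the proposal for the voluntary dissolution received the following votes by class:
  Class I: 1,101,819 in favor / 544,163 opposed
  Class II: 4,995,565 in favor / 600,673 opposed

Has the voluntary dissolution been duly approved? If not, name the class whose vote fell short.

Not approved — the Class I shares did not give the required vote.

Class I: 3/5 of 1837282 = 1102369.20, rounded up to 1102370; 1,102,370 required, 1,101,819 in favor — not approved.
Class II: 3/4 of 6660753 = 4995564.75, rounded up to 4995565; 4,995,565 required, 4,995,565 in favor — approved.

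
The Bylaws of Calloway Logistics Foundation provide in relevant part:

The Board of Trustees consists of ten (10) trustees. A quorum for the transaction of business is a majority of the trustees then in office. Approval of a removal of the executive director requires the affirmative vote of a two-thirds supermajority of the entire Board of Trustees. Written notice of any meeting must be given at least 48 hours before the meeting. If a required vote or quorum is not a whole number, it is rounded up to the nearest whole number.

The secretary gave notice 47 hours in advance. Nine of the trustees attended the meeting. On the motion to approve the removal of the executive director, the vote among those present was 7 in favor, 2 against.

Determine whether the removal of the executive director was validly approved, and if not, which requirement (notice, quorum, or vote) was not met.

Notice: 47 hours given; 48 required (47 < 48). Not satisfied.
Quorum: 9 present; quorum is 6. Satisfied.
Vote: the removal of the executive director requires two-thirds of the entire Board of Trustees (10). 2/3 of 10 = 6.67, rounded up to 7, so 7 affirmative votes are needed; 7 voted in favor. Satisfied.

Invalid — notice requirement not satisfied.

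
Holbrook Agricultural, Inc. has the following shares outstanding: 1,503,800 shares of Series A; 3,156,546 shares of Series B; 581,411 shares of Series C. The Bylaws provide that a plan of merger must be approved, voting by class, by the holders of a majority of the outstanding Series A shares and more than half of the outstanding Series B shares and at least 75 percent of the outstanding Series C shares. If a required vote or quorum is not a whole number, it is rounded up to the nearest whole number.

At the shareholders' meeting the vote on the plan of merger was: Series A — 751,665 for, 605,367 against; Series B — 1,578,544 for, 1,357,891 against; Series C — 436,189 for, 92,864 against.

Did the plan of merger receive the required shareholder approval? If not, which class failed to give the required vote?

Not approved — the Series A shares did not give the required vote.

Series A: a majority of 1503800 is 751901; 751,901 required, 751,665 in favor — not approved.
Series B: a majority of 3156546 is 1578274; 1,578,274 required, 1,578,544 in favor — approved.
Series C: 3/4 of 581411 = 436058.25, rounded up to 436059; 436,059 required, 436,189 in favor — approved.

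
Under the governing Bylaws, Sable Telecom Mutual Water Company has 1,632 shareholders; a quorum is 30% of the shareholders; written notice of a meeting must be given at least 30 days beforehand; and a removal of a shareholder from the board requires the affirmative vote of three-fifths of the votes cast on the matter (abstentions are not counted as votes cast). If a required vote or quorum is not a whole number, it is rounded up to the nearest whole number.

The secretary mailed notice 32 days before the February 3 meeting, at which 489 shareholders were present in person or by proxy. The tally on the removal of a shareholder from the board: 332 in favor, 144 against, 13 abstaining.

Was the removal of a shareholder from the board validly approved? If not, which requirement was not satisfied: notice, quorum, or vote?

Notice: 32 days given; 30 required. Satisfied.
Quorum: 30% of 1,632 = 489.60, rounded up to 490; 489 present. Not satisfied.
Vote: requires three-fifths of the votes cast (489 − 13 abstaining = 476); 3/5 of 476 = 285.60, rounded up to 286, so 286 needed; 332 in favor. Satisfied.

Invalid — quorum requirement not satisfied.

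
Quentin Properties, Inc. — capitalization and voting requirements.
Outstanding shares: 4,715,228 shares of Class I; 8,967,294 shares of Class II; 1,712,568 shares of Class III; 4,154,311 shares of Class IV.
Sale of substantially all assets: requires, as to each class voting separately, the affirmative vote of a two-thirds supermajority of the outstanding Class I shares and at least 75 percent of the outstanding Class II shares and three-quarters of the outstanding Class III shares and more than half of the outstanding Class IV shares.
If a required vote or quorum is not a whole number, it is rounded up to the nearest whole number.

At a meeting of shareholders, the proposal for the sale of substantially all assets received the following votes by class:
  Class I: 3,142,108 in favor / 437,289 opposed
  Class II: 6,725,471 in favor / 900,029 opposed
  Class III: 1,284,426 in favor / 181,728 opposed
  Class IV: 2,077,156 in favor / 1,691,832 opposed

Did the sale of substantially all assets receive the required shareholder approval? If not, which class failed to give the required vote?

Not approved — the Class I shares did not give the required vote.

Class I: 2/3 of 4715228 = 3143485.33, rounded up to 3143486; 3,143,486 required, 3,142,108 in favor — not approved.
Class II: 3/4 of 8967294 = 6725470.50, rounded up to 6725471; 6,725,471 required, 6,725,471 in favor — approved.
Class III: 3/4 of 1712568 = 1284426; 1,284,426 required, 1,284,426 in favor — approved.
Class IV: a majority of 4154311 is 2077156; 2,077,156 required, 2,077,156 in favor — approved.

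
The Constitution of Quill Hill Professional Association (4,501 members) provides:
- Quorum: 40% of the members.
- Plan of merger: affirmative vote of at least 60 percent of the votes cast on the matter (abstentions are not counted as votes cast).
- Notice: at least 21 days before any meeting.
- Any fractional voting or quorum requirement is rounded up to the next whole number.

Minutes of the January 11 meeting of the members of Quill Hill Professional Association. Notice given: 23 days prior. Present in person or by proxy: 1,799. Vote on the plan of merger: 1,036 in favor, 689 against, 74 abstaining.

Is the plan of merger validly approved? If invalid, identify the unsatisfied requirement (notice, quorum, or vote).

Invalid — quorum requirement not satisfied.

Notice: 23 days given; 21 required. Satisfied.
Quorum: 40% of 4,501 = 1,800.40, rounded up to 1,801; 1,799 present. Not satisfied.
Vote: requires three-fifths of the votes cast (1,799 − 74 abstaining = 1,725); 3/5 of 1725 = 1035, so 1,035 needed; 1,036 in favor. Satisfied.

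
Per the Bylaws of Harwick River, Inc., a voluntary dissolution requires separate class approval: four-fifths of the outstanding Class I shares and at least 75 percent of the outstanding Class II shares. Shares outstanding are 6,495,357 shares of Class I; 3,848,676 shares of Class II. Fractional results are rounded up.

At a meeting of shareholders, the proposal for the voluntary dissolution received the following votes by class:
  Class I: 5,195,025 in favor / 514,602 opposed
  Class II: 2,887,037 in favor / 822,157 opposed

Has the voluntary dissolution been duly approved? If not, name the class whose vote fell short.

Class I: 4/5 of 6495357 = 5196285.60, rounded up to 5196286; 5,196,286 required, 5,195,025 in favor — not approved.
Class II: 3/4 of 3848676 = 2886507; 2,886,507 required, 2,887,037 in favor — approved.

Not approved — the Class I shares did not give the required vote.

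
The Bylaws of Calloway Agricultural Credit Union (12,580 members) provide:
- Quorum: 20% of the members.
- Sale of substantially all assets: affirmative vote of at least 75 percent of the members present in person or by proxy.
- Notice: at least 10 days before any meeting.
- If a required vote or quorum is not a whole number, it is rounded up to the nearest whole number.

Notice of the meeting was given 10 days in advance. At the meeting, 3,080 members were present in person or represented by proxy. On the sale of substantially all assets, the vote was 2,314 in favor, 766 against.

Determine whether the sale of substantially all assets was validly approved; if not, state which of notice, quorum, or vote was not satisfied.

Valid — all requirements satisfied.

Notice: 10 days given; 10 required. Satisfied.
Quorum: 20% of 12,580 = 2,516; 3,080 present. Satisfied.
Vote: requires three-fourths of those present (3,080); 3/4 of 3080 = 2310, so 2,310 needed; 2,314 in favor. Satisfied.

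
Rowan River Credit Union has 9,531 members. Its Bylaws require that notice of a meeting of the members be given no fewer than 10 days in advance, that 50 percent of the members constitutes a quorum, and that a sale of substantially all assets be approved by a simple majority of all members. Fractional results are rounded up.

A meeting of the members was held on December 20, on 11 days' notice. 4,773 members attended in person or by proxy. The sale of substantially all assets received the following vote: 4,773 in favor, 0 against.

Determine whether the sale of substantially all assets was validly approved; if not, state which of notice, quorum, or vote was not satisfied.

Notice: 11 days given; 10 required. Satisfied.
Quorum: 50% of 9,531 = 4,765.50, rounded up to 4,766; 4,773 present. Satisfied.
Vote: requires a majority of all members (9,531); a majority of 9531 is 4766, so 4,766 needed; 4,773 in favor. Satisfied.

Valid — all requirements satisfied.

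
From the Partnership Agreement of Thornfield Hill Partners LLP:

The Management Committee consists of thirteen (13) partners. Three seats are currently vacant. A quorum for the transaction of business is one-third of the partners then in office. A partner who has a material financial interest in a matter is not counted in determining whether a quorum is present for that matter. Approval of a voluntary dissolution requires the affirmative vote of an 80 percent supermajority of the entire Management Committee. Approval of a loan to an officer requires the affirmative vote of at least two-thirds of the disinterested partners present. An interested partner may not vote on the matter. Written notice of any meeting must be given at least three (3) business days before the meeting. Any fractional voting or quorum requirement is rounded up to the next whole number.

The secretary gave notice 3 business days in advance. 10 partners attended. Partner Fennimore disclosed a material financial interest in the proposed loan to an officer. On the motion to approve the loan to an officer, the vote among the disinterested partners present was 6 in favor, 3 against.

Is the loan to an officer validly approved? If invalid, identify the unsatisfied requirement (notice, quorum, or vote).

Valid — all requirements satisfied.

Notice: 3 business days given; 3 required (3 ≥ 3). Satisfied.
Quorum: 10 present, but the 1 interested partner does not count, leaving 9. Quorum is 4. Satisfied.
Vote: the loan to an officer requires two-thirds of the disinterested partners present (10 − 1 = 9). 2/3 of 9 = 6, so 6 affirmative votes are needed; 6 voted in favor. Satisfied.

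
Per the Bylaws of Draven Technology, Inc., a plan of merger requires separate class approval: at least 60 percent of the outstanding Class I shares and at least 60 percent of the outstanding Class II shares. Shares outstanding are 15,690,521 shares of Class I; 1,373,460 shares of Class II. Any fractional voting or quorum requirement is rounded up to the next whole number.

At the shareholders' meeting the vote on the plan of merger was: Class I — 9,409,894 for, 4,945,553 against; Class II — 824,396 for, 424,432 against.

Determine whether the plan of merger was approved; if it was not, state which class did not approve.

Class I: 3/5 of 15690521 = 9414312.60, rounded up to 9414313; 9,414,313 required, 9,409,894 in favor — not approved.
Class II: 3/5 of 1373460 = 824076; 824,076 required, 824,396 in favor — approved.

Not approved — the Class I shares did not give the required vote.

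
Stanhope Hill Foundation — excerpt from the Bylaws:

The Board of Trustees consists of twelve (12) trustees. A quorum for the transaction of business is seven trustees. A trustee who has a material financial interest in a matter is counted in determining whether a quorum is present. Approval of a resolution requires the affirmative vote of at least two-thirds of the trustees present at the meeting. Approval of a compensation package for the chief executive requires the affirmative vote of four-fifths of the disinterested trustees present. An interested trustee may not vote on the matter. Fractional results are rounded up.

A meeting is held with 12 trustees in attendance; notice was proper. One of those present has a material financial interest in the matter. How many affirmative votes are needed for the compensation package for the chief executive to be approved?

The compensation package for the chief executive requires four-fifths of the disinterested trustees present (12 − 1 = 11).
4/5 of 11 = 8.80, rounded up to 9.

9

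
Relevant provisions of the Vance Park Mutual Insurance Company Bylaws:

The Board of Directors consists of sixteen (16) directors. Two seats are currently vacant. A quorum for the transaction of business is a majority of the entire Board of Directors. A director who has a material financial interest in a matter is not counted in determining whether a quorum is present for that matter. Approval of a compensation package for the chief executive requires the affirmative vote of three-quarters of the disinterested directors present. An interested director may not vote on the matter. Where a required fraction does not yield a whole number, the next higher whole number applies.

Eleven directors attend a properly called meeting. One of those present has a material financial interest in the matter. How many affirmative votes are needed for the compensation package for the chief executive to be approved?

8

The compensation package for the chief executive requires three-fourths of the disinterested directors present (11 − 1 = 10).
3/4 of 10 = 7.50, rounded up to 8.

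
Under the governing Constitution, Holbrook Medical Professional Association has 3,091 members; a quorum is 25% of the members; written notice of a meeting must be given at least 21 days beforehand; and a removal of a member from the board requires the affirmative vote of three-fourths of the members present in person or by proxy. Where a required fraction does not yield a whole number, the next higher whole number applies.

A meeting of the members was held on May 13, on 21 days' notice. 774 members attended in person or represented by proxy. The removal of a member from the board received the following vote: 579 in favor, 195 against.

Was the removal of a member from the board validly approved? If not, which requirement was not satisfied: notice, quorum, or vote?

Notice: 21 days given; 21 required. Satisfied.
Quorum: 25% of 3,091 = 772.75, rounded up to 773; 774 present. Satisfied.
Vote: requires three-fourths of those present (774); 3/4 of 774 = 580.50, rounded up to 581, so 581 needed; 579 in favor. Not satisfied.

Invalid — vote requirement not satisfied.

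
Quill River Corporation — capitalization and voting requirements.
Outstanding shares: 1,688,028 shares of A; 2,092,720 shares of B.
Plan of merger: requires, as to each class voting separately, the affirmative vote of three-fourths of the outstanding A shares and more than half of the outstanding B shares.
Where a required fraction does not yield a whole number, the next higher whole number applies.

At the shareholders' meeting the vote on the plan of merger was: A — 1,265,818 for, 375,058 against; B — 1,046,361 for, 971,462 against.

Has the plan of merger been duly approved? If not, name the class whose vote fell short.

Not approved — the A shares did not give the required vote.

A: 3/4 of 1688028 = 1266021; 1,266,021 required, 1,265,818 in favor — not approved.
B: a majority of 2092720 is 1046361; 1,046,361 required, 1,046,361 in favor — approved.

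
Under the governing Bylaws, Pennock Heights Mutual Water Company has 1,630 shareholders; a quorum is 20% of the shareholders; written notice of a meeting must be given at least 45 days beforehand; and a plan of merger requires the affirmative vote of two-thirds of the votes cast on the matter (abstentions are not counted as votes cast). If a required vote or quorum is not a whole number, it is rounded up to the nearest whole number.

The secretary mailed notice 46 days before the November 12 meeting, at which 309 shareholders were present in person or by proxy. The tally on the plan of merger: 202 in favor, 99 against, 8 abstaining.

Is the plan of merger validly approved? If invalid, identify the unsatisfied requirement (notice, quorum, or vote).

Notice: 46 days given; 45 required. Satisfied.
Quorum: 20% of 1,630 = 326; 309 present. Not satisfied.
Vote: requires two-thirds of the votes cast (309 − 8 abstaining = 301); 2/3 of 301 = 200.67, rounded up to 201, so 201 needed; 202 in favor. Satisfied.

Invalid — quorum requirement not satisfied.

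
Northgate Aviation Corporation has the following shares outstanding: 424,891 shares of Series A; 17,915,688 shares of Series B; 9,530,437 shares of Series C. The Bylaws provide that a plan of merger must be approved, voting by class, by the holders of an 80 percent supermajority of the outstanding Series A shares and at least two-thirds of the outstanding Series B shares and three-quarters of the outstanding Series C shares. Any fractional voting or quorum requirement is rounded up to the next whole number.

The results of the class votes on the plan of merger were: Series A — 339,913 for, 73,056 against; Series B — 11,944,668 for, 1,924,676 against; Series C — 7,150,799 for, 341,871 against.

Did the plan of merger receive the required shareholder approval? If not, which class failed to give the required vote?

Approved — every class gave the required vote.

Series A: 4/5 of 424891 = 339912.80, rounded up to 339913; 339,913 required, 339,913 in favor — approved.
Series B: 2/3 of 17915688 = 11943792; 11,943,792 required, 11,944,668 in favor — approved.
Series C: 3/4 of 9530437 = 7147827.75, rounded up to 7147828; 7,147,828 required, 7,150,799 in favor — approved.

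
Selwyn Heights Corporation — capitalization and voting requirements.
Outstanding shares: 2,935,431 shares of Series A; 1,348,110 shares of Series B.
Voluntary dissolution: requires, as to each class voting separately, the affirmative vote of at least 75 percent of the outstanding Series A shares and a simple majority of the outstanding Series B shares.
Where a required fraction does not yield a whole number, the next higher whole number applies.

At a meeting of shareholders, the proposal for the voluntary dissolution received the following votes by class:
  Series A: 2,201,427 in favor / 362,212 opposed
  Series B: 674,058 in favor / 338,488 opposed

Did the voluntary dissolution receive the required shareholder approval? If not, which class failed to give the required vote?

Not approved — the Series A shares did not give the required vote.

Series A: 3/4 of 2935431 = 2201573.25, rounded up to 2201574; 2,201,574 required, 2,201,427 in favor — not approved.
Series B: a majority of 1348110 is 674056; 674,056 required, 674,058 in favor — approved.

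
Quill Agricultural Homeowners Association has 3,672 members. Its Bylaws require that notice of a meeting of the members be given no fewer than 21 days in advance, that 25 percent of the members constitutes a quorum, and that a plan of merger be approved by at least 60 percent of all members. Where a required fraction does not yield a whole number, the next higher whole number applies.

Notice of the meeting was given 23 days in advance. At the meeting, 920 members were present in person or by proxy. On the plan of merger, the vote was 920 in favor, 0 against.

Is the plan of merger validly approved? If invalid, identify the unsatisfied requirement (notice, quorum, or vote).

Notice: 23 days given; 21 required. Satisfied.
Quorum: 25% of 3,672 = 918; 920 present. Satisfied.
Vote: requires three-fifths of all members (3,672); 3/5 of 3672 = 2203.20, rounded up to 2204, so 2,204 needed; 920 in favor. Not satisfied.

Invalid — vote requirement not satisfied.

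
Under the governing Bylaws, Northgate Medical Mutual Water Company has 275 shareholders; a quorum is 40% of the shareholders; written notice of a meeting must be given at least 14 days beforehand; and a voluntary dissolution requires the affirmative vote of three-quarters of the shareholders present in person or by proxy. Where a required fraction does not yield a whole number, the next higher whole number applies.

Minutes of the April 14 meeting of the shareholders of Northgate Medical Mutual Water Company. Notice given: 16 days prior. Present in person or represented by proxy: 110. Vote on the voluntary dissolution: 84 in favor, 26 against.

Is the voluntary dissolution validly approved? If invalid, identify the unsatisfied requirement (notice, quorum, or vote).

Notice: 16 days given; 14 required. Satisfied.
Quorum: 40% of 275 = 110; 110 present. Satisfied.
Vote: requires three-fourths of those present (110); 3/4 of 110 = 82.50, rounded up to 83, so 83 needed; 84 in favor. Satisfied.

Valid — all requirements satisfied.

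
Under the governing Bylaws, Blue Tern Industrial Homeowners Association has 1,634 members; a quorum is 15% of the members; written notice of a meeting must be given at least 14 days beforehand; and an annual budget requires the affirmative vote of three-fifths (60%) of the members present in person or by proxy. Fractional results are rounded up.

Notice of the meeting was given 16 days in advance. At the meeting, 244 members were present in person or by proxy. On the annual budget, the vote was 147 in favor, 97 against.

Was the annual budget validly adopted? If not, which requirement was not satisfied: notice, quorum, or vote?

Invalid — quorum requirement not satisfied.

Notice: 16 days given; 14 required. Satisfied.
Quorum: 15% of 1,634 = 245.10, rounded up to 246; 244 present. Not satisfied.
Vote: requires three-fifths of those present (244); 3/5 of 244 = 146.40, rounded up to 147, so 147 needed; 147 in favor. Satisfied.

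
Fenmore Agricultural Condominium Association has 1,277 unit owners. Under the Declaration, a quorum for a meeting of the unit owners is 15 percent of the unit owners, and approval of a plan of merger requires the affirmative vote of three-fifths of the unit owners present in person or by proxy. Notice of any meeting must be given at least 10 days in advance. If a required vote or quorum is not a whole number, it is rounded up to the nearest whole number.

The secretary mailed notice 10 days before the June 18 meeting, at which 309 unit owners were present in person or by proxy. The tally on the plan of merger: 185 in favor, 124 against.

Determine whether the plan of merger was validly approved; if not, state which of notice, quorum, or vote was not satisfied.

Invalid — vote requirement not satisfied.

Notice: 10 days given; 10 required. Satisfied.
Quorum: 15% of 1,277 = 191.55, rounded up to 192; 309 present. Satisfied.
Vote: requires three-fifths of those present (309); 3/5 of 309 = 185.40, rounded up to 186, so 186 needed; 185 in favor. Not satisfied.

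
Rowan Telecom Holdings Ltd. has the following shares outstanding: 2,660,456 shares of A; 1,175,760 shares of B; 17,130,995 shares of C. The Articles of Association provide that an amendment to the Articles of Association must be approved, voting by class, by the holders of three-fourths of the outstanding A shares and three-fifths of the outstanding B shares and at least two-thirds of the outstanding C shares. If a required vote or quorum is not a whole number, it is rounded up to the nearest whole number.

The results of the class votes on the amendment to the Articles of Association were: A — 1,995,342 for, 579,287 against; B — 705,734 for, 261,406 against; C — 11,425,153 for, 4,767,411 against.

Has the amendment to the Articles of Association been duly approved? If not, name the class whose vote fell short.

A: 3/4 of 2660456 = 1995342; 1,995,342 required, 1,995,342 in favor — approved.
B: 3/5 of 1175760 = 705456; 705,456 required, 705,734 in favor — approved.
C: 2/3 of 17130995 = 11420663.33, rounded up to 11420664; 11,420,664 required, 11,425,153 in favor — approved.

Approved — every class gave the required vote.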